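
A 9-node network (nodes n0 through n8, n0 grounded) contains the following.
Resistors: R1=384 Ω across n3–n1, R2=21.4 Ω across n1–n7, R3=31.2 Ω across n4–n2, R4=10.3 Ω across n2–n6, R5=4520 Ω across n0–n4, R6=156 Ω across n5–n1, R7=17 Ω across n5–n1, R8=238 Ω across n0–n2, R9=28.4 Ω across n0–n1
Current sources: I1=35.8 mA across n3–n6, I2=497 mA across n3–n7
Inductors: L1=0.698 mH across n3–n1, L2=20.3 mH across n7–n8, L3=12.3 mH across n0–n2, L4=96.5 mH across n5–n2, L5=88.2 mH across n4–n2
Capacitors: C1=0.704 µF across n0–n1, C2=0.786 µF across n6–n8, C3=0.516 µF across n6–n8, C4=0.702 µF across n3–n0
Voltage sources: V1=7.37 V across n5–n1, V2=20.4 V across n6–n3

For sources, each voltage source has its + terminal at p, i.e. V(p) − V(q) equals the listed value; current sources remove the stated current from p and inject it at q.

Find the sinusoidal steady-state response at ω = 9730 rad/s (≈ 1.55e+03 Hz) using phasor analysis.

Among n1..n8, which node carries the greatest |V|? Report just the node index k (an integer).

8

MNA unknowns: 8 node voltages V₁..V_8 plus 2 source currents (V1, V2)
R1: Y=0.002604+0.000j on G[3,1]
I1: z[3]−=0.0358, z[6]+=0.0358
L1: Y=0.000-0.1472j on G[3,1]
R2: Y=0.04673+0.000j on G[1,7]
C1: Y=0.000+0.006850j on G[0,1]
R3: Y=0.03205+0.000j on G[4,2]
L2: Y=0.000-0.005063j on G[7,8]
R4: Y=0.09709+0.000j on G[2,6]
C2: Y=0.000+0.007648j on G[6,8]
R5: Y=0.0002212+0.000j on G[0,4]
R6: Y=0.006410+0.000j on G[5,1]
C3: Y=0.000+0.005021j on G[6,8]
R7: Y=0.05882+0.000j on G[5,1]
L3: Y=0.000-0.008356j on G[0,2]
C4: Y=0.000+0.006830j on G[3,0]
R8: Y=0.004202+0.000j on G[0,2]
L4: Y=0.000-0.001065j on G[5,2]
L5: Y=0.000-0.001165j on G[4,2]
R9: Y=0.03521+0.000j on G[0,1]
I2: z[3]−=0.497, z[7]+=0.497
V1: row V5−V1=7.37, i_V1 at 5,1
V2: row V6−V3=20.4, i_V2 at 6,3
solve → V1=-1.539+4.517j, V2=16.32+2.159j, V3=-3.179+0.7380j, V4=16.21+2.140j, V5=5.831+4.517j, V6=17.22+0.7380j, V7=8.692+2.978j, V8=22.90-0.7532j
aux → i_V1=-0.4833-0.01117j, i_V2=-0.03299+0.2099j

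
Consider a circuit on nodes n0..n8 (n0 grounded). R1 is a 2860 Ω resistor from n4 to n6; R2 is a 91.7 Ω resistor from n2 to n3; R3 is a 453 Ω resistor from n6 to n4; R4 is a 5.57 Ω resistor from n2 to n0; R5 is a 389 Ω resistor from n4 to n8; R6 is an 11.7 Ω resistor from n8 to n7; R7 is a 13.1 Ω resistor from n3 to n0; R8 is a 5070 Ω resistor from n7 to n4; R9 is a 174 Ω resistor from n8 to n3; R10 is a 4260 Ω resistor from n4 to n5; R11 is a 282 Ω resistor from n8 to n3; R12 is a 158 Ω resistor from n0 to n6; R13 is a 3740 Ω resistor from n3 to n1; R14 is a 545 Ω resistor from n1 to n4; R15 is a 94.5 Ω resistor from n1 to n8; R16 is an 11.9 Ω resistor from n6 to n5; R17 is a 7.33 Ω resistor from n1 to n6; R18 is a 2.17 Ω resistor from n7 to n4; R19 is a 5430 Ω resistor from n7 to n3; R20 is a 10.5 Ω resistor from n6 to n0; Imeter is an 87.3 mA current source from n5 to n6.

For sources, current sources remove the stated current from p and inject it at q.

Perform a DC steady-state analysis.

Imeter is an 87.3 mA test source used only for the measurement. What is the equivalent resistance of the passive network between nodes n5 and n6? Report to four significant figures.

R_eq = 11.87 Ω

Element admittances at DC:
  Y(R1) = 0.0003497 S between n4,n6
  Y(R2) = 0.01091 S between n2,n3
  Y(R3) = 0.002208 S between n6,n4
  Y(R4) = 0.1795 S between n2,n0
  Y(R5) = 0.002571 S between n4,n8
  Y(R6) = 0.08547 S between n8,n7
  Y(R7) = 0.07634 S between n3,n0
  Y(R8) = 0.0001972 S between n7,n4
  Y(R9) = 0.005747 S between n8,n3
  Y(R10) = 0.0002347 S between n4,n5
  Y(R11) = 0.003546 S between n8,n3
  Y(R12) = 0.006329 S between n0,n6
  Y(R13) = 0.0002674 S between n3,n1
  Y(R14) = 0.001835 S between n1,n4
  Y(R15) = 0.01058 S between n1,n8
  Y(R16) = 0.08403 S between n6,n5
  Y(R17) = 0.1364 S between n1,n6
  Y(R18) = 0.4608 S between n7,n4
  Y(R19) = 0.0001842 S between n7,n3
  Y(R20) = 0.09524 S between n6,n0
  Imeter: injects 0.0873 A into n6 (from n5)
Assemble and solve the 8×8 MNA system:
  V(n1)=-9.198e-05  V(n2)=-5.486e-05  V(n3)=-0.0009580  V(n4)=-0.01215  V(n5)=-1.035  V(n6)=0.0008170  V(n7)=-0.01176  V(n8)=-0.009698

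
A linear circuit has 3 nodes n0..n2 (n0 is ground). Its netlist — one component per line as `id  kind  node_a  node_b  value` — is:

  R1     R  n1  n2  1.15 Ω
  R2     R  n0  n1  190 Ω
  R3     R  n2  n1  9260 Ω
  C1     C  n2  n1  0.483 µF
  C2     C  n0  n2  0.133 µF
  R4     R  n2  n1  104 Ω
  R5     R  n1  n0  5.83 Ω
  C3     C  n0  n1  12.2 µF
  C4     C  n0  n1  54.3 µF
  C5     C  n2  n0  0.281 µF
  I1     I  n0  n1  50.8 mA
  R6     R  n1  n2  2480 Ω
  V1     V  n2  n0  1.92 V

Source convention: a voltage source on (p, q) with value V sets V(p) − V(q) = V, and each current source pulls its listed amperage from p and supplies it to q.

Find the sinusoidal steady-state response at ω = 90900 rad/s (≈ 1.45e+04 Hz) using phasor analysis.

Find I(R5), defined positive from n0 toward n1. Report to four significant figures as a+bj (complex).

Apply KCL at each of the 2 non-ground nodes and solve the resulting linear system.
Node n1: branches {R1, R2, R3, C1, R4, R5, C3, C4, I1, R6} → V_1 = 0.06157-0.2751j
Node n2: branches {R1, R3, C1, C2, R4, C5, R6, V1} → V_2 = 1.920+0.000j
Source currents: i(V1)=-1.623-0.3958j

-0.01056+0.04718j A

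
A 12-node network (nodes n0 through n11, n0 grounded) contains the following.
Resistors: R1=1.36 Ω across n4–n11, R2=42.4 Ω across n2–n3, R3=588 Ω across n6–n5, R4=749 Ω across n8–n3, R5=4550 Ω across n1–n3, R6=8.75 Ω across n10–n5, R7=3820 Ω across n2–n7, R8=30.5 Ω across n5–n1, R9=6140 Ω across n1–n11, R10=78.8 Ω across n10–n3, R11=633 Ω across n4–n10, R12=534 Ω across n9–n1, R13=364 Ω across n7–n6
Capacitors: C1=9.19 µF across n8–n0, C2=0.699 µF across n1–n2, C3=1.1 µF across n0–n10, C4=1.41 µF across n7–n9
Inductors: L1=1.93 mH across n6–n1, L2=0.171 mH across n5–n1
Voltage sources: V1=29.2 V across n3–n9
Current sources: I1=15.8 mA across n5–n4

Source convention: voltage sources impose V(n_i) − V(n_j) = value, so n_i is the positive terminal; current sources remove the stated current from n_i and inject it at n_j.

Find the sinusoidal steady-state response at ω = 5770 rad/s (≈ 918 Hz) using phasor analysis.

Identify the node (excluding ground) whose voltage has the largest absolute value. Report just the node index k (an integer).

Element admittances at ω=5770 rad/s:
  Y(R1) = 0.7353+0.000j S between n4,n11
  Y(R2) = 0.02358+0.000j S between n2,n3
  Y(C1) = 0.000+0.05303j S between n8,n0
  Y(R3) = 0.001701+0.000j S between n6,n5
  Y(R4) = 0.001335+0.000j S between n8,n3
  Y(L1) = 0.000-0.08980j S between n6,n1
  Y(C2) = 0.000+0.004033j S between n1,n2
  Y(R5) = 0.0002198+0.000j S between n1,n3
  Y(C3) = 0.000+0.006347j S between n0,n10
  Y(R6) = 0.1143+0.000j S between n10,n5
  Y(R7) = 0.0002618+0.000j S between n2,n7
  Y(R8) = 0.03279+0.000j S between n5,n1
  Y(L2) = 0.000-1.014j S between n5,n1
  Y(R9) = 0.0001629+0.000j S between n1,n11
  Y(R10) = 0.01269+0.000j S between n10,n3
  Y(R11) = 0.001580+0.000j S between n4,n10
  Y(R12) = 0.001873+0.000j S between n9,n1
  Y(C4) = 0.000+0.008136j S between n7,n9
  Y(R13) = 0.002747+0.000j S between n7,n6
  V1: constraint V(n3)−V(n9) = 29.2
  I1: injects 0.0158 A into n4 (from n5)
Assemble and solve the 12×12 MNA system:
  V(n1)=-1.085+1.226j  V(n2)=5.460-0.4355j  V(n3)=6.032+0.7533j  V(n4)=8.793+1.260j  V(n5)=-1.076+1.310j  V(n6)=-0.8735+0.6219j  V(n7)=-20.49-6.706j  V(n8)=0.02278-0.1513j  V(n9)=-23.17+0.7533j  V(n10)=-0.1903+1.264j  V(n11)=8.791+1.260j
  i(V1)=-0.1020-0.02266j

9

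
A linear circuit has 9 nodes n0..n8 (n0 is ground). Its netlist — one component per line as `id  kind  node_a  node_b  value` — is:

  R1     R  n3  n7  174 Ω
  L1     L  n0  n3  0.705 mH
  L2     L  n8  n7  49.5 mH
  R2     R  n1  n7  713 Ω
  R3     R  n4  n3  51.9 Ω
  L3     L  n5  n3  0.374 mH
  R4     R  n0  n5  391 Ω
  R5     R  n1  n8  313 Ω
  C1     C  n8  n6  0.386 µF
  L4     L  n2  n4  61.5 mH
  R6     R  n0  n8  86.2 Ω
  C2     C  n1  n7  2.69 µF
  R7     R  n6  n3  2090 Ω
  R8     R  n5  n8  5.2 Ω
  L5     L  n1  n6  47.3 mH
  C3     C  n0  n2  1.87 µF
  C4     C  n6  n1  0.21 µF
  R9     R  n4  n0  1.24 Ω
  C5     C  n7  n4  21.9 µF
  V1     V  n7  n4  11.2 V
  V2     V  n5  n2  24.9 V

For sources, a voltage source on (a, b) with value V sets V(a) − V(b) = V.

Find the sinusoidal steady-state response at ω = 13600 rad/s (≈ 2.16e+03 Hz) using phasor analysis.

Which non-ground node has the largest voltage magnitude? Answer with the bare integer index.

2

Element admittances at ω=13600 rad/s:
  Y(R1) = 0.005747+0.000j S between n3,n7
  Y(L1) = 0.000-0.1043j S between n0,n3
  Y(L2) = 0.000-0.001485j S between n8,n7
  Y(R2) = 0.001403+0.000j S between n1,n7
  Y(R3) = 0.01927+0.000j S between n4,n3
  Y(L3) = 0.000-0.1966j S between n5,n3
  Y(R4) = 0.002558+0.000j S between n0,n5
  Y(R5) = 0.003195+0.000j S between n1,n8
  Y(C1) = 0.000+0.005250j S between n8,n6
  Y(L4) = 0.000-0.001196j S between n2,n4
  Y(R6) = 0.01160+0.000j S between n0,n8
  Y(C2) = 0.000+0.03658j S between n1,n7
  Y(R7) = 0.0004785+0.000j S between n6,n3
  Y(R8) = 0.1923+0.000j S between n5,n8
  Y(L5) = 0.000-0.001555j S between n1,n6
  Y(C3) = 0.000+0.02543j S between n0,n2
  Y(C4) = 0.000+0.002856j S between n6,n1
  Y(R9) = 0.8065+0.000j S between n4,n0
  Y(C5) = 0.000+0.2978j S between n7,n4
  V1: constraint V(n7)−V(n4) = 11.2
  V2: constraint V(n5)−V(n2) = 24.9
Assemble and solve the 10×10 MNA system:
  V(n1)=10.67+2.024j  V(n2)=-34.15+6.998j  V(n3)=-5.626+5.230j  V(n4)=-0.3049+0.2337j  V(n5)=-9.245+6.998j  V(n6)=-4.679+5.669j  V(n7)=10.90+0.2337j  V(n8)=-8.444+6.486j
  i(V1)=-0.1515-3.284j  i(V2)=-0.1699-0.8279j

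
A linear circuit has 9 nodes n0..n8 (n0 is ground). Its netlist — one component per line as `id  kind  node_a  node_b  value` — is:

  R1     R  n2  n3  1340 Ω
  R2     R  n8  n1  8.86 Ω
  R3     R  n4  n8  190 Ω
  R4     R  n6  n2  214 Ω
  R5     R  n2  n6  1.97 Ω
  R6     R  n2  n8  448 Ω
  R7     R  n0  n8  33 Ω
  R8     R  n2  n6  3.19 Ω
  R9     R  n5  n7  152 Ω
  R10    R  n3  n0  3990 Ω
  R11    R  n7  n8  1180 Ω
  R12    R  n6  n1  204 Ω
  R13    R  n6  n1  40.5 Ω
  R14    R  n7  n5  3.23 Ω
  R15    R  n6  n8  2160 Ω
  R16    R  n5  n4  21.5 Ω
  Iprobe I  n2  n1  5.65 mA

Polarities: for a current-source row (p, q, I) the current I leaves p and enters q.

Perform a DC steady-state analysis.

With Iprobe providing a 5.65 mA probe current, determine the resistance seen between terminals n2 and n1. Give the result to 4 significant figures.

R_eq = 31.90 Ω

Apply KCL at each of the 8 non-ground nodes and solve the resulting linear system.
Node n1: branches {R2, R12, R13, Iprobe} → V_1 = 0.005543
Node n2: branches {R1, R4, R5, R6, R8, Iprobe} → V_2 = -0.1747
Node n3: branches {R1, R10} → V_3 = -0.1308
Node n4: branches {R3, R16} → V_4 = 0.001082
Node n5: branches {R9, R14, R16} → V_5 = 0.001082
Node n6: branches {R4, R5, R8, R12, R13, R15} → V_6 = -0.1684
Node n7: branches {R9, R11, R14} → V_7 = 0.001082
Node n8: branches {R2, R3, R6, R7, R11, R15} → V_8 = 0.001082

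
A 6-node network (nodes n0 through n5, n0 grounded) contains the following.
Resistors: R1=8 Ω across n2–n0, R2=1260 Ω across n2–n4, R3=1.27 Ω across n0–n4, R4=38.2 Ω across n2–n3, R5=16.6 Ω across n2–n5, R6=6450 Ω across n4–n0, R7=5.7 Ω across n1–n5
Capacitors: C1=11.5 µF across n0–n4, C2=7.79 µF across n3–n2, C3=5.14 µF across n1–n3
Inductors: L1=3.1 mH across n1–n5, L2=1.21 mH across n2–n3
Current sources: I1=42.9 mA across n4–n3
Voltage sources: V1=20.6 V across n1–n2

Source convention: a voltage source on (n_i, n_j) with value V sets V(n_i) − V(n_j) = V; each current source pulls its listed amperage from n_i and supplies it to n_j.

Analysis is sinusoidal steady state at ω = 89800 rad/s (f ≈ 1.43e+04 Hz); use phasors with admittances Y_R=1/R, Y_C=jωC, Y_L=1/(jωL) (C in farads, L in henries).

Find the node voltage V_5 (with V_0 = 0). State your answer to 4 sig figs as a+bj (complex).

15.68-0.08007j V

MNA unknowns: 5 node voltages V₁..V_5 plus 1 source current (V1)
R1: Y=0.1250+0.000j on G[2,0]
R2: Y=0.0007937+0.000j on G[2,4]
C1: Y=0.000+1.033j on G[0,4]
C2: Y=0.000+0.6995j on G[3,2]
L1: Y=0.000-0.003592j on G[1,5]
C3: Y=0.000+0.4616j on G[1,3]
R3: Y=0.7874+0.000j on G[0,4]
R4: Y=0.02618+0.000j on G[2,3]
R5: Y=0.06024+0.000j on G[2,5]
R6: Y=0.0001550+0.000j on G[4,0]
I1: z[4]−=0.0429, z[3]+=0.0429
L2: Y=0.000-0.009203j on G[2,3]
R7: Y=0.1754+0.000j on G[1,5]
V1: row V1−V2=20.6, i_V1 at 1,2
solve → V1=20.94+0.0001645j, V2=0.3409+0.0001645j, V3=8.592+0.1504j, V4=-0.01991+0.02608j, V5=15.68-0.08007j
aux → i_V1=-0.9932-5.695j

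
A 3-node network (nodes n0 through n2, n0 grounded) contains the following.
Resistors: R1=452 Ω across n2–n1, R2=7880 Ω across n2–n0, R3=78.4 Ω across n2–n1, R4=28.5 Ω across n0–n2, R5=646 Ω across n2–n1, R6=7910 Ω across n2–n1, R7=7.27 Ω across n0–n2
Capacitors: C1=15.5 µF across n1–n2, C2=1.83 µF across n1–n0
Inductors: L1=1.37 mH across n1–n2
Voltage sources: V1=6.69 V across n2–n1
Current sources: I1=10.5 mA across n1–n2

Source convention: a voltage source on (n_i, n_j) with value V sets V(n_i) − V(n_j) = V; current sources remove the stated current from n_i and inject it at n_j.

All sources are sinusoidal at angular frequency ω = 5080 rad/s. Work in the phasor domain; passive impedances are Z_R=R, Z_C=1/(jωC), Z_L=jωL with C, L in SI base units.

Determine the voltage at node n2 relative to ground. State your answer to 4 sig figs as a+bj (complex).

MNA unknowns: 2 node voltages V₁..V_2 plus 1 source current (V1)
R1: Y=0.002212+0.000j on G[2,1]
C1: Y=0.000+0.07874j on G[1,2]
R2: Y=0.0001269+0.000j on G[2,0]
R3: Y=0.01276+0.000j on G[2,1]
R4: Y=0.03509+0.000j on G[0,2]
R5: Y=0.001548+0.000j on G[2,1]
C2: Y=0.000+0.009296j on G[1,0]
R6: Y=0.0001264+0.000j on G[2,1]
R7: Y=0.1376+0.000j on G[0,2]
L1: Y=0.000-0.1437j on G[1,2]
V1: row V2−V1=6.69, i_V1 at 2,1
I1: z[1]−=0.0105, z[2]+=0.0105
solve → V1=-6.671+0.3589j, V2=0.01931+0.3589j
aux → i_V1=-0.1042+0.3725j

0.01931+0.3589j V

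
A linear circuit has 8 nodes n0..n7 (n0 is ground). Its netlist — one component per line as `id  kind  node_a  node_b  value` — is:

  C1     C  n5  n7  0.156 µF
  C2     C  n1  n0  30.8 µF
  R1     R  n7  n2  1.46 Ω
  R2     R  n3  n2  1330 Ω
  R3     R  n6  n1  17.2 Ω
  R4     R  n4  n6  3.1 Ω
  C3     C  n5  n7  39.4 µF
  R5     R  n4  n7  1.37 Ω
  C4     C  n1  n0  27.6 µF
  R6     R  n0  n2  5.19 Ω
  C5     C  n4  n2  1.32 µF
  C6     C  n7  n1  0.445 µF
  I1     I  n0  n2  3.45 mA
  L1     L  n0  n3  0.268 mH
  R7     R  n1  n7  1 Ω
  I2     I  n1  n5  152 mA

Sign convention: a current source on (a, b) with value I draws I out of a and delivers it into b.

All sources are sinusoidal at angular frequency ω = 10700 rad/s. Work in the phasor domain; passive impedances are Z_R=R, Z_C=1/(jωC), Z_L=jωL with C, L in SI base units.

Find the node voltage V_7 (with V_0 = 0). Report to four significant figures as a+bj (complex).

0.1245+0.02194j V

Element admittances at ω=10700 rad/s:
  Y(C1) = 0.000+0.001669j S between n5,n7
  Y(C2) = 0.000+0.3296j S between n1,n0
  Y(R1) = 0.6849+0.000j S between n7,n2
  Y(R2) = 0.0007519+0.000j S between n3,n2
  Y(R3) = 0.05814+0.000j S between n6,n1
  Y(R4) = 0.3226+0.000j S between n4,n6
  Y(C3) = 0.000+0.4216j S between n5,n7
  Y(R5) = 0.7299+0.000j S between n4,n7
  Y(C4) = 0.000+0.2953j S between n1,n0
  Y(R6) = 0.1927+0.000j S between n0,n2
  Y(C5) = 0.000+0.01412j S between n4,n2
  Y(C6) = 0.000+0.004762j S between n7,n1
  I1: injects 0.00345 A into n2 (from n0)
  Y(L1) = 0.000-0.3487j S between n0,n3
  Y(R7) = 1.000+0.000j S between n1,n7
  I2: injects 0.152 A into n5 (from n1)
Assemble and solve the 7×7 MNA system:
  V(n1)=-0.005373+0.02573j  V(n2)=0.1010+0.01736j  V(n3)=-3.696e-05+0.0002178j  V(n4)=0.1164+0.02190j  V(n5)=0.1245-0.3372j  V(n6)=0.09780+0.02249j  V(n7)=0.1245+0.02194j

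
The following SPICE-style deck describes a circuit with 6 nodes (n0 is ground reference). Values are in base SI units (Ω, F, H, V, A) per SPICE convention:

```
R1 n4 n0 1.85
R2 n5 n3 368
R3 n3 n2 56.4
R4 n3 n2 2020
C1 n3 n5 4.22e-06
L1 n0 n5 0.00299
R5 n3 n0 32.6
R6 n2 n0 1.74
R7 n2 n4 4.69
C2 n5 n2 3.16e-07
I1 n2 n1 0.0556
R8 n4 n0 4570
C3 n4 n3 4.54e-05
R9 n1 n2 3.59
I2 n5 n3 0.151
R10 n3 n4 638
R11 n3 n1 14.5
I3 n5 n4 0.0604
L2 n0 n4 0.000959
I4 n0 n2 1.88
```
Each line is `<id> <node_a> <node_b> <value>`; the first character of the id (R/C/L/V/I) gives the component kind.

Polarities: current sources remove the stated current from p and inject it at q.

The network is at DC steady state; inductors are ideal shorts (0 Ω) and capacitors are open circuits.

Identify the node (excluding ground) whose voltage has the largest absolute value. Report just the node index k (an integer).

3

MNA unknowns: 5 node voltages V₁..V_5 plus 2 source currents (L1, L2)
R1: Y=0.5405 on G[4,0]
R2: Y=0.002717 on G[5,3]
R3: Y=0.01773 on G[3,2]
R4: Y=0.0004950 on G[3,2]
C1: Y=0.000 on G[3,5]
L1: row V0−V5=0, i_L1 at 0,5
R5: Y=0.03067 on G[3,0]
R6: Y=0.5747 on G[2,0]
R7: Y=0.2132 on G[2,4]
C2: Y=0.000 on G[5,2]
I1: z[2]−=0.0556, z[1]+=0.0556
R8: Y=0.0002188 on G[4,0]
C3: Y=0.000 on G[4,3]
R9: Y=0.2786 on G[1,2]
I2: z[5]−=0.151, z[3]+=0.151
R10: Y=0.001567 on G[3,4]
R11: Y=0.06897 on G[3,1]
I3: z[5]−=0.0604, z[4]+=0.0604
L2: row V0−V4=0, i_L2 at 0,4
I4: z[0]−=1.88, z[2]+=1.88
solve → V1=2.739, V2=2.438, V3=3.146, V4=0.000, V5=0.000
aux → i_L1=0.2029, i_L2=-0.5852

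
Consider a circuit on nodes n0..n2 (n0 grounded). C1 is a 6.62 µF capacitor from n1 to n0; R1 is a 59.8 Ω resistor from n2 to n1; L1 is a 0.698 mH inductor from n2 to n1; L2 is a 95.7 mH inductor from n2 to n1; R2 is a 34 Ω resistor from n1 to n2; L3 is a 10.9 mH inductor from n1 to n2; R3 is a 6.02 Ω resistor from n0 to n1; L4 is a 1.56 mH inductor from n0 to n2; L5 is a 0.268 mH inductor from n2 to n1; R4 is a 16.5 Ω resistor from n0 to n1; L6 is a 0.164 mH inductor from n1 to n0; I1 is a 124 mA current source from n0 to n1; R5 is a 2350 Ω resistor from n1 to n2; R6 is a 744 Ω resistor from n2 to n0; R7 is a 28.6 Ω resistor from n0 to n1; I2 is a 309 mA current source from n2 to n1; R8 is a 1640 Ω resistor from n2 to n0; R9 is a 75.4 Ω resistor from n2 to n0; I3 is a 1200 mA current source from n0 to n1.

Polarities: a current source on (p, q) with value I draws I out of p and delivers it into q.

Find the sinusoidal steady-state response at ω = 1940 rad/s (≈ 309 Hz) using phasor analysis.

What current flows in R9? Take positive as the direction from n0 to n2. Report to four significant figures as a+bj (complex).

Apply KCL at each of the 2 non-ground nodes and solve the resulting linear system.
Node n1: branches {C1, R1, L1, L2, R2, L3, R3, L5, R4, L6, I1, R5, R7, I2, I3} → V_1 = 0.03130+0.3939j
Node n2: branches {R1, L1, L2, R2, L3, L4, L5, R5, R6, I2, R8, R9} → V_2 = 0.02694+0.2496j

-0.0003573-0.003310j A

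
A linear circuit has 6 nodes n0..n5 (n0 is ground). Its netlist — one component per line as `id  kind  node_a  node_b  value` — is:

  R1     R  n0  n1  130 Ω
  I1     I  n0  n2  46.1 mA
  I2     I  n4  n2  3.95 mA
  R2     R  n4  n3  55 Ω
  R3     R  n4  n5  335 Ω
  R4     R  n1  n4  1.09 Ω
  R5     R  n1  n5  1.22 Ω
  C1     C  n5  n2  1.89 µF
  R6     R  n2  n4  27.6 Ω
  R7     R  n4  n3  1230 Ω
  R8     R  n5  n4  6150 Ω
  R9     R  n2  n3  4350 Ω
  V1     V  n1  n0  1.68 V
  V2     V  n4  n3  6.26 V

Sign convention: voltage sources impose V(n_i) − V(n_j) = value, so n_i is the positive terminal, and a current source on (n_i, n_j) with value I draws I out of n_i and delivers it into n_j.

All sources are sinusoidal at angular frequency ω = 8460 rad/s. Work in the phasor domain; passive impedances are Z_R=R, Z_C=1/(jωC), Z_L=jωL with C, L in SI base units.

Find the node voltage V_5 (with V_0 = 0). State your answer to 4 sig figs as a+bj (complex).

1.691+0.02185j V

Apply KCL at each of the 5 non-ground nodes and solve the resulting linear system.
Node n1: branches {R1, R4, R5, V1} → V_1 = 1.680+0.000j
Node n2: branches {I1, I2, C1, R6, R9} → V_2 = 2.819-0.5143j
Node n3: branches {R2, R7, R9, V2} → V_3 = -4.539-0.01952j
Node n4: branches {I2, R2, R3, R4, R6, R7, R8, V2} → V_4 = 1.721-0.01952j
Node n5: branches {R3, R5, C1, R8} → V_5 = 1.691+0.02185j
Source currents: i(V1)=0.03318+0.000j, i(V2)=-0.1206+0.0001137j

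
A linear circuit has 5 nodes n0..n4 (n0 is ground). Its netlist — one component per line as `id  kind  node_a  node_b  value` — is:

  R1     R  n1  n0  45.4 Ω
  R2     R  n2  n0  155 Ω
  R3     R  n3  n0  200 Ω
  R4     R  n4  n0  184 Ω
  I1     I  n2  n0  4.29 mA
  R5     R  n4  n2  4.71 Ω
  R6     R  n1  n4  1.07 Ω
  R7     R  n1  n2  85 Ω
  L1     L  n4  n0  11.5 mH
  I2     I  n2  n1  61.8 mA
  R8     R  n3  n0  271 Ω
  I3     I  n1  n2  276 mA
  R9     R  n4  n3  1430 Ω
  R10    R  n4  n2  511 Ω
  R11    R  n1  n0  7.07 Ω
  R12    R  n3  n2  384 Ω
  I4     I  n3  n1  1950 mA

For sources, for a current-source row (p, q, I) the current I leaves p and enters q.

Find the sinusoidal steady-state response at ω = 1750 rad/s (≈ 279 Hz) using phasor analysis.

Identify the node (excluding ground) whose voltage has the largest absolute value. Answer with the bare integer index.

3

MNA unknowns: 4 node voltages V₁..V_4
R1: Y=0.02203+0.000j on G[1,0]
R2: Y=0.006452+0.000j on G[2,0]
R3: Y=0.005000+0.000j on G[3,0]
R4: Y=0.005435+0.000j on G[4,0]
I1: z[2]−=0.00429, z[0]+=0.00429
R5: Y=0.2123+0.000j on G[4,2]
R6: Y=0.9346+0.000j on G[1,4]
R7: Y=0.01176+0.000j on G[1,2]
L1: Y=0.000-0.04969j on G[4,0]
I2: z[2]−=0.0618, z[1]+=0.0618
R8: Y=0.003690+0.000j on G[3,0]
I3: z[1]−=0.276, z[2]+=0.276
R9: Y=0.0006993+0.000j on G[4,3]
R10: Y=0.001957+0.000j on G[4,2]
R11: Y=0.1414+0.000j on G[1,0]
R12: Y=0.002604+0.000j on G[3,2]
I4: z[3]−=1.95, z[1]+=1.95
solve → V1=7.399+1.895j, V2=5.731+2.128j, V3=-160.9+0.5917j, V4=6.857+2.224j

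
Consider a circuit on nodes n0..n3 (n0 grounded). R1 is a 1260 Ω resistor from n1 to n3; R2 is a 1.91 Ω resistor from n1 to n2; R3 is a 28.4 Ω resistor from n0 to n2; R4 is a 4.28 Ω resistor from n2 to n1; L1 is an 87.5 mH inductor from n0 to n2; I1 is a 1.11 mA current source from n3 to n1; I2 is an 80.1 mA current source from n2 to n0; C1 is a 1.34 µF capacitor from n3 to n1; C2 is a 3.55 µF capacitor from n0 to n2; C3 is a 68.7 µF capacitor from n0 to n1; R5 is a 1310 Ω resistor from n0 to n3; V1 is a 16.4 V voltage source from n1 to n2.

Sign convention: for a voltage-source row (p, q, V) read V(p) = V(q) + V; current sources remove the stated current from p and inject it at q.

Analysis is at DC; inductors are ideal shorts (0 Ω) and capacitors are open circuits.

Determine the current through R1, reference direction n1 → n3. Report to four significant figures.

MNA unknowns: 3 node voltages V₁..V_3 plus 2 source currents (L1, V1)
R1: Y=0.0007937 on G[1,3]
R2: Y=0.5236 on G[1,2]
R3: Y=0.03521 on G[0,2]
R4: Y=0.2336 on G[2,1]
L1: row V0−V2=0, i_L1 at 0,2
I1: z[3]−=0.00111, z[1]+=0.00111
I2: z[2]−=0.0801, z[0]+=0.0801
C1: Y=0.000 on G[3,1]
C2: Y=0.000 on G[0,2]
C3: Y=0.000 on G[0,1]
R5: Y=0.0007634 on G[0,3]
V1: row V1−V2=16.4, i_V1 at 1,2
solve → V1=16.40, V2=0.000, V3=7.647
aux → i_L1=0.08594, i_V1=-12.42

0.006947 A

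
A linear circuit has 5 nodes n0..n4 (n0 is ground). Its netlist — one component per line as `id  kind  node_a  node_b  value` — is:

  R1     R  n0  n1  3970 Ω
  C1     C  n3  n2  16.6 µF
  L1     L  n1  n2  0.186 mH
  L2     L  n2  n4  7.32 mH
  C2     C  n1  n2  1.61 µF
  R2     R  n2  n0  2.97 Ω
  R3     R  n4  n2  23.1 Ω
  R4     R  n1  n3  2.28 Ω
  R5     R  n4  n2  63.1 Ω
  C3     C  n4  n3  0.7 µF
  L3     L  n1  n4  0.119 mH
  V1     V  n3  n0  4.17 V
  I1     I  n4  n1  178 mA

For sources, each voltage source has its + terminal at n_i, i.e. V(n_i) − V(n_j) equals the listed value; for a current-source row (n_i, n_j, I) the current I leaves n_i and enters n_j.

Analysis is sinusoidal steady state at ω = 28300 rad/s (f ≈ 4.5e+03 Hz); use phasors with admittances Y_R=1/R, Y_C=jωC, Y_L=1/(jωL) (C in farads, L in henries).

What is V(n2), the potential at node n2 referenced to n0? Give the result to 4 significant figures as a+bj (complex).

2.195+1.596j V

Element admittances at ω=28300 rad/s:
  Y(R1) = 0.0002519+0.000j S between n0,n1
  Y(C1) = 0.000+0.4698j S between n3,n2
  Y(L1) = 0.000-0.1900j S between n1,n2
  Y(L2) = 0.000-0.004827j S between n2,n4
  Y(C2) = 0.000+0.04556j S between n1,n2
  Y(R2) = 0.3367+0.000j S between n2,n0
  Y(R3) = 0.04329+0.000j S between n4,n2
  Y(R4) = 0.4386+0.000j S between n1,n3
  Y(R5) = 0.01585+0.000j S between n4,n2
  Y(C3) = 0.000+0.01981j S between n4,n3
  Y(L3) = 0.000-0.2969j S between n1,n4
  V1: constraint V(n3)−V(n0) = 4.17
  I1: injects 0.178 A into n1 (from n4)
Assemble and solve the 5×5 MNA system:
  V(n1)=4.193+0.9052j  V(n2)=2.195+1.596j  V(n3)=4.170+0.000j  V(n4)=3.827+0.006954j
  i(V1)=-0.7400-0.5377j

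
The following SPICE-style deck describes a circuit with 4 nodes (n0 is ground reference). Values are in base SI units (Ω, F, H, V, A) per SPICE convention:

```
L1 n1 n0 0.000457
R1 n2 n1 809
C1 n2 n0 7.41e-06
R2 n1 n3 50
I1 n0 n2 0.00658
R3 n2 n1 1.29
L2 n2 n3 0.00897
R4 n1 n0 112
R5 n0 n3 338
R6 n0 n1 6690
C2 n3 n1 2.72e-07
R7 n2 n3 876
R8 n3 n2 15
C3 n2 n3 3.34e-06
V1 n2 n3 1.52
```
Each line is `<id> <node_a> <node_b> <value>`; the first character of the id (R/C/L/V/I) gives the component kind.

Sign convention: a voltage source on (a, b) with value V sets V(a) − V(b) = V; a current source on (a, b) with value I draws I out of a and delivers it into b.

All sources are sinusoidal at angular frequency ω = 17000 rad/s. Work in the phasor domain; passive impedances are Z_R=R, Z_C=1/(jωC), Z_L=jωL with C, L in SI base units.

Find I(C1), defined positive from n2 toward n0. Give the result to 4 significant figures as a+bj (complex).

MNA unknowns: 3 node voltages V₁..V_3 plus 1 source current (V1)
L1: Y=0.000-0.1287j on G[1,0]
R1: Y=0.001236+0.000j on G[2,1]
C1: Y=0.000+0.1260j on G[2,0]
R2: Y=0.02000+0.000j on G[1,3]
I1: z[0]−=0.00658, z[2]+=0.00658
R3: Y=0.7752+0.000j on G[2,1]
L2: Y=0.000-0.006558j on G[2,3]
R4: Y=0.008929+0.000j on G[1,0]
R5: Y=0.002959+0.000j on G[0,3]
R6: Y=0.0001495+0.000j on G[0,1]
C2: Y=0.000+0.004624j on G[3,1]
R7: Y=0.001142+0.000j on G[2,3]
R8: Y=0.06667+0.000j on G[3,2]
C3: Y=0.000+0.05678j on G[2,3]
V1: row V2−V3=1.52, i_V1 at 2,3
solve → V1=0.3789-0.1269j, V2=0.4006-0.1809j, V3=-1.119-0.1809j
aux → i_V1=-0.1361-0.08488j

0.02279+0.05046j A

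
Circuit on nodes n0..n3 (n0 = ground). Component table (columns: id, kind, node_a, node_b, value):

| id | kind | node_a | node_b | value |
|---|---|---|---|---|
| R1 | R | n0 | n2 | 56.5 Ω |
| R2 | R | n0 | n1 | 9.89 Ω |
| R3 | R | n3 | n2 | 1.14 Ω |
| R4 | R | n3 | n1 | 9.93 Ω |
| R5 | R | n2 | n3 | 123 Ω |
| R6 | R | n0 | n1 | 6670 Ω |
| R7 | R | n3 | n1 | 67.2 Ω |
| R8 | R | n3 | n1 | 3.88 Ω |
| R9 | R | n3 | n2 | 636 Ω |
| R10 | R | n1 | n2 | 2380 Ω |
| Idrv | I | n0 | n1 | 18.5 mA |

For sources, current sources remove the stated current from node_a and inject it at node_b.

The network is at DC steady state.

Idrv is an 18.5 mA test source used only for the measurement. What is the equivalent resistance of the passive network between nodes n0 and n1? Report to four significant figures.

Element admittances at DC:
  Y(R1) = 0.01770 S between n0,n2
  Y(R2) = 0.1011 S between n0,n1
  Y(R3) = 0.8772 S between n3,n2
  Y(R4) = 0.1007 S between n3,n1
  Y(R5) = 0.008130 S between n2,n3
  Y(R6) = 0.0001499 S between n0,n1
  Y(R7) = 0.01488 S between n3,n1
  Y(R8) = 0.2577 S between n3,n1
  Y(R9) = 0.001572 S between n3,n2
  Y(R10) = 0.0004202 S between n1,n2
  Idrv: injects 0.0185 A into n1 (from n0)
Assemble and solve the 3×3 MNA system:
  V(n1)=0.1570  V(n2)=0.1471  V(n3)=0.1500

R_eq = 8.486 Ω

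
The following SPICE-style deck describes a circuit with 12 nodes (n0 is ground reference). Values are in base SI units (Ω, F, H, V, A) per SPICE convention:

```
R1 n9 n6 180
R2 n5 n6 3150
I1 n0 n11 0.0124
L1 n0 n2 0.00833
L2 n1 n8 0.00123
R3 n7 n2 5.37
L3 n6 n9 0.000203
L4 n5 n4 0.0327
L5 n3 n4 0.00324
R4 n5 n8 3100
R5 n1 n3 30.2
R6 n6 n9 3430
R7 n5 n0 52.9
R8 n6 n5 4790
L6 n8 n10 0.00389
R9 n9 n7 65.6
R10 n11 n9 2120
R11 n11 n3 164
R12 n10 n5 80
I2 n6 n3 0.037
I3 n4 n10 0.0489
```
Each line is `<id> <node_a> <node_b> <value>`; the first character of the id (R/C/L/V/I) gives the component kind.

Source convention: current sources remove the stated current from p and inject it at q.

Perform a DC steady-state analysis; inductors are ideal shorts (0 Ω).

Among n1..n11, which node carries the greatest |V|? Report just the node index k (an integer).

MNA unknowns: 11 node voltages V₁..V_11 plus 6 source currents (L1, L2, L3, L4, L5, L6)
R1: Y=0.005556 on G[9,6]
R2: Y=0.0003175 on G[5,6]
I1: z[0]−=0.0124, z[11]+=0.0124
L1: row V0−V2=0, i_L1 at 0,2
L2: row V1−V8=0, i_L2 at 1,8
R3: Y=0.1862 on G[7,2]
L3: row V6−V9=0, i_L3 at 6,9
L4: row V5−V4=0, i_L4 at 5,4
L5: row V3−V4=0, i_L5 at 3,4
R4: Y=0.0003226 on G[5,8]
R5: Y=0.03311 on G[1,3]
R6: Y=0.0002915 on G[6,9]
R7: Y=0.01890 on G[5,0]
R8: Y=0.0002088 on G[6,5]
L6: row V8−V10=0, i_L6 at 8,10
R9: Y=0.01524 on G[9,7]
R10: Y=0.0004717 on G[11,9]
R11: Y=0.006098 on G[11,3]
R12: Y=0.01250 on G[10,5]
I2: z[6]−=0.037, z[3]+=0.037
I3: z[4]−=0.0489, z[10]+=0.0489
solve → V1=3.397, V2=0.000, V3=2.332, V4=2.332, V5=2.332, V6=-2.249, V7=-0.1702, V8=3.397, V9=-2.249, V10=3.397, V11=3.891
aux → i_L1=0.03169, i_L2=-0.03525, i_L3=-0.03459, i_L4=-0.03285, i_L5=0.08175, i_L6=-0.03559

11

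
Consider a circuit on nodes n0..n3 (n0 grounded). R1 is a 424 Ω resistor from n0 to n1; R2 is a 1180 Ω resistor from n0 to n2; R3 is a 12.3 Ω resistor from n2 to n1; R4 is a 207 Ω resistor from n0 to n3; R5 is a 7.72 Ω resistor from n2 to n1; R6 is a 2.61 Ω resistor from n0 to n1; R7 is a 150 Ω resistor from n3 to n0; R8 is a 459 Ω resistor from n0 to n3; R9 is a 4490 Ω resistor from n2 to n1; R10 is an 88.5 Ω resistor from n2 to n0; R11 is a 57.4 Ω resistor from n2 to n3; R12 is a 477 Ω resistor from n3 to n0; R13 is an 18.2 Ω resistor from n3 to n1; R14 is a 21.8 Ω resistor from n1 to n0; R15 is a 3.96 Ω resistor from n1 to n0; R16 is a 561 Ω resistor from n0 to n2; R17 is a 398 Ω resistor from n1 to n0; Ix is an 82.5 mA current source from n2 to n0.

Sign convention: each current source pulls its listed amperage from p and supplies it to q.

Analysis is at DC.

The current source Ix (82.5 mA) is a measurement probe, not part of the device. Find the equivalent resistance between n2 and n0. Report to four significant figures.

R_eq = 5.396 Ω

MNA unknowns: 3 node voltages V₁..V_3
R1: Y=0.002358 on G[0,1]
R2: Y=0.0008475 on G[0,2]
R3: Y=0.08130 on G[2,1]
R4: Y=0.004831 on G[0,3]
R5: Y=0.1295 on G[2,1]
R6: Y=0.3831 on G[0,1]
R7: Y=0.006667 on G[3,0]
R8: Y=0.002179 on G[0,3]
R9: Y=0.0002227 on G[2,1]
R10: Y=0.01130 on G[2,0]
R11: Y=0.01742 on G[2,3]
R12: Y=0.002096 on G[3,0]
R13: Y=0.05495 on G[3,1]
R14: Y=0.04587 on G[1,0]
R15: Y=0.2525 on G[1,0]
R16: Y=0.001783 on G[0,2]
R17: Y=0.002513 on G[1,0]
Ix: z[2]−=0.0825, z[0]+=0.0825
solve → V1=-0.1076, V2=-0.4452, V3=-0.1551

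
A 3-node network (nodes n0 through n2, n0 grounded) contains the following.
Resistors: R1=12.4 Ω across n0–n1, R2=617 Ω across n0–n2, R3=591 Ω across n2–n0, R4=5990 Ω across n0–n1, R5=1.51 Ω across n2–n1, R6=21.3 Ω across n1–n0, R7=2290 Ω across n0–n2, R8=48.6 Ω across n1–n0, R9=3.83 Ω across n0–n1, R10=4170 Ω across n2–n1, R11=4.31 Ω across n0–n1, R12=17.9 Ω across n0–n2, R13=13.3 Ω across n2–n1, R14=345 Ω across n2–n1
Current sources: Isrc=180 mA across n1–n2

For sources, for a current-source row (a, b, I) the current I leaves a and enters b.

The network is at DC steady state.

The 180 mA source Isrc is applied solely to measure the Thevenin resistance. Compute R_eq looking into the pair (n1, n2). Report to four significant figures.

Element admittances at DC:
  Y(R1) = 0.08065 S between n0,n1
  Y(R2) = 0.001621 S between n0,n2
  Y(R3) = 0.001692 S between n2,n0
  Y(R4) = 0.0001669 S between n0,n1
  Y(R5) = 0.6623 S between n2,n1
  Y(R6) = 0.04695 S between n1,n0
  Y(R7) = 0.0004367 S between n0,n2
  Y(R8) = 0.02058 S between n1,n0
  Y(R9) = 0.2611 S between n0,n1
  Y(R10) = 0.0002398 S between n2,n1
  Y(R11) = 0.2320 S between n0,n1
  Y(R12) = 0.05587 S between n0,n2
  Y(R13) = 0.07519 S between n2,n1
  Y(R14) = 0.002899 S between n2,n1
  Isrc: injects 0.18 A into n2 (from n1)
Assemble and solve the 2×2 MNA system:
  V(n1)=-0.01925  V(n2)=0.2071

R_eq = 1.258 Ω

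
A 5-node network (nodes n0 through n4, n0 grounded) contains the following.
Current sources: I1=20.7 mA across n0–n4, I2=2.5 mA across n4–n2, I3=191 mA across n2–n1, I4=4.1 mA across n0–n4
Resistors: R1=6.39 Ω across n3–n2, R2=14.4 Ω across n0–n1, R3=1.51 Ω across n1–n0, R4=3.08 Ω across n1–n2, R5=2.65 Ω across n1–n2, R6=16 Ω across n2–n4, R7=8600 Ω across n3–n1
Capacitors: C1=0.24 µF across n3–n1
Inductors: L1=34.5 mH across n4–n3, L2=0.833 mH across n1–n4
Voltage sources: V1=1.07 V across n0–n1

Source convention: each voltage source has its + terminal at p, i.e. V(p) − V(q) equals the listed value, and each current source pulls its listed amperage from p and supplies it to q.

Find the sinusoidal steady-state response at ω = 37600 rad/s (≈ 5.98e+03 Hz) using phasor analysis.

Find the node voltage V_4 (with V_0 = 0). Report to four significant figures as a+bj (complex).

-0.9815+0.05633j V

Element admittances at ω=37600 rad/s:
  I1: injects 0.0207 A into n4 (from n0)
  Y(R1) = 0.1565+0.000j S between n3,n2
  Y(C1) = 0.000+0.009024j S between n3,n1
  Y(R2) = 0.06944+0.000j S between n0,n1
  I2: injects 0.0025 A into n2 (from n4)
  Y(R3) = 0.6623+0.000j S between n1,n0
  I3: injects 0.191 A into n1 (from n2)
  Y(R4) = 0.3247+0.000j S between n1,n2
  I4: injects 0.0041 A into n4 (from n0)
  Y(R5) = 0.3774+0.000j S between n1,n2
  Y(R6) = 0.06250+0.000j S between n2,n4
  Y(L1) = 0.000-0.0007709j S between n4,n3
  Y(L2) = 0.000-0.03193j S between n1,n4
  Y(R7) = 0.0001163+0.000j S between n3,n1
  V1: constraint V(n0)−V(n1) = 1.07
Assemble and solve the 5×5 MNA system:
  V(n1)=-1.070+0.000j  V(n2)=-1.309+0.007077j  V(n3)=-1.308+0.01915j  V(n4)=-0.9815+0.05633j
  i(V1)=-0.8077+0.000j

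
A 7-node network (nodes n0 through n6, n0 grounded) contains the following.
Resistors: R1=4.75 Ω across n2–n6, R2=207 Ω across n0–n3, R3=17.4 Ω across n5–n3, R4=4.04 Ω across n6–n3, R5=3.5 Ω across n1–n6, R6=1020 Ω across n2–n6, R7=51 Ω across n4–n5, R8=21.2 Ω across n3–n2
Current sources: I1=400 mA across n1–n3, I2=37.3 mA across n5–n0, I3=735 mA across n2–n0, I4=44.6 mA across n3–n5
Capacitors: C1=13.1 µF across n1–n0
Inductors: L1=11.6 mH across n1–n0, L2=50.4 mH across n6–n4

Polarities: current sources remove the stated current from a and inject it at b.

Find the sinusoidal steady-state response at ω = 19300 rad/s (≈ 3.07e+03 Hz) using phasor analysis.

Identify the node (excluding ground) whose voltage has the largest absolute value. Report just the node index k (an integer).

Element admittances at ω=19300 rad/s:
  Y(R1) = 0.2105+0.000j S between n2,n6
  Y(R2) = 0.004831+0.000j S between n0,n3
  I1: injects 0.4 A into n3 (from n1)
  Y(C1) = 0.000+0.2528j S between n1,n0
  Y(R3) = 0.05747+0.000j S between n5,n3
  Y(L1) = 0.000-0.004467j S between n1,n0
  Y(R4) = 0.2475+0.000j S between n6,n3
  Y(R5) = 0.2857+0.000j S between n1,n6
  Y(R6) = 0.0009804+0.000j S between n2,n6
  Y(R7) = 0.01961+0.000j S between n4,n5
  I2: injects 0.0373 A into n0 (from n5)
  Y(L2) = 0.000-0.001028j S between n6,n4
  I3: injects 0.735 A into n0 (from n2)
  Y(R8) = 0.04717+0.000j S between n3,n2
  I4: injects 0.0446 A into n5 (from n3)
Assemble and solve the 6×6 MNA system:
  V(n1)=-0.05837+3.099j  V(n2)=-4.046+3.040j  V(n3)=-0.5438+3.001j  V(n4)=-0.4181+3.067j  V(n5)=-0.4171+3.018j  V(n6)=-1.352+3.048j

2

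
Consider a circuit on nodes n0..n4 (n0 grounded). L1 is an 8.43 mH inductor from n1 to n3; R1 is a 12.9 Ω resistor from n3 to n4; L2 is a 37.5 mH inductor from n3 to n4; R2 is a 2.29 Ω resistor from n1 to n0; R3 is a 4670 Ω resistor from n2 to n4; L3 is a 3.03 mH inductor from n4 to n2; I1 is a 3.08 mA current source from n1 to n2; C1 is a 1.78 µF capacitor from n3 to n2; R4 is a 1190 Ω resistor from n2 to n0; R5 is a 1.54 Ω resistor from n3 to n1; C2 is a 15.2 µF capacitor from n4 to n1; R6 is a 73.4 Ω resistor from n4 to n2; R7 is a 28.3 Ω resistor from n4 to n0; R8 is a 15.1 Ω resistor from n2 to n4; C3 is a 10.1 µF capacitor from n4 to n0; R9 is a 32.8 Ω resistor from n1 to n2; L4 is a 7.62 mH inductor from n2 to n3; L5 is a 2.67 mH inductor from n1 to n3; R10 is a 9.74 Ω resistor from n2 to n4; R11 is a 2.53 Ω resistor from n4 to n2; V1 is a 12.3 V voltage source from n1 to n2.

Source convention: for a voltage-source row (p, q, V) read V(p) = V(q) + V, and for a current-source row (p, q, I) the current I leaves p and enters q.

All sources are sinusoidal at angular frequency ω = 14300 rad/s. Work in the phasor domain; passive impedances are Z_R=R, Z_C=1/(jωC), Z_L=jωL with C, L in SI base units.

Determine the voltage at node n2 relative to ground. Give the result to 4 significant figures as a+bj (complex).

-9.997+1.534j V

Apply KCL at each of the 4 non-ground nodes and solve the resulting linear system.
Node n1: branches {L1, R2, I1, R5, C2, R9, L5, V1} → V_1 = 2.303+1.534j
Node n2: branches {R3, L3, I1, C1, R4, R6, R8, R9, L4, R10, R11, V1} → V_2 = -9.997+1.534j
Node n3: branches {L1, R1, L2, C1, R5, L4, L5} → V_3 = 1.426+1.672j
Node n4: branches {R1, L2, R3, L3, C2, R6, R7, R8, C3, R10, R11} → V_4 = -5.978+5.441j
Source currents: i(V1)=-2.797-2.350j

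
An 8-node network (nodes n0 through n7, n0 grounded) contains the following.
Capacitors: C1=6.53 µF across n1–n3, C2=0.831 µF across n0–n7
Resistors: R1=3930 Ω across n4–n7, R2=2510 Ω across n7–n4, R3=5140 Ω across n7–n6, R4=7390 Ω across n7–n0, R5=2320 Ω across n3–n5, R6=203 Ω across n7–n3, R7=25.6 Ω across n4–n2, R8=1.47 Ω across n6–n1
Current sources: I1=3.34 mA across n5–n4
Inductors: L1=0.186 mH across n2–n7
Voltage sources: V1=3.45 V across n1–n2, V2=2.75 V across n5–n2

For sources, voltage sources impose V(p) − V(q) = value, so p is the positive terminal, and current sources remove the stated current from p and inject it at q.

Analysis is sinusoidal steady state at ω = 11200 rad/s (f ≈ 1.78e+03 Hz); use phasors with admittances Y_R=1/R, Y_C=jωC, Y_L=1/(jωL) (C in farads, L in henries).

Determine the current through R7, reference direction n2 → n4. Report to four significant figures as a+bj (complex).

-0.003284-2.362e-05j A

MNA unknowns: 7 node voltages V₁..V_7 plus 2 source currents (V1, V2)
C1: Y=0.000+0.07314j on G[1,3]
R1: Y=0.0002545+0.000j on G[4,7]
R2: Y=0.0003984+0.000j on G[7,4]
R3: Y=0.0001946+0.000j on G[7,6]
R4: Y=0.0001353+0.000j on G[7,0]
R5: Y=0.0004310+0.000j on G[3,5]
R6: Y=0.004926+0.000j on G[7,3]
C2: Y=0.000+0.009307j on G[0,7]
R7: Y=0.03906+0.000j on G[4,2]
R8: Y=0.6803+0.000j on G[6,1]
I1: z[5]−=0.00334, z[4]+=0.00334
L1: Y=0.000-0.4800j on G[2,7]
V1: row V1−V2=3.45, i_V1 at 1,2
V2: row V5−V2=2.75, i_V2 at 5,2
solve → V1=3.452-0.03679j, V2=0.001976-0.03679j, V3=3.437+0.1988j, V4=0.08604-0.03618j, V5=2.752-0.03679j, V6=3.451-0.03678j, V7=0.000+0.000j
aux → i_V1=-0.01790-0.001074j, i_V2=-0.003045+0.0001015j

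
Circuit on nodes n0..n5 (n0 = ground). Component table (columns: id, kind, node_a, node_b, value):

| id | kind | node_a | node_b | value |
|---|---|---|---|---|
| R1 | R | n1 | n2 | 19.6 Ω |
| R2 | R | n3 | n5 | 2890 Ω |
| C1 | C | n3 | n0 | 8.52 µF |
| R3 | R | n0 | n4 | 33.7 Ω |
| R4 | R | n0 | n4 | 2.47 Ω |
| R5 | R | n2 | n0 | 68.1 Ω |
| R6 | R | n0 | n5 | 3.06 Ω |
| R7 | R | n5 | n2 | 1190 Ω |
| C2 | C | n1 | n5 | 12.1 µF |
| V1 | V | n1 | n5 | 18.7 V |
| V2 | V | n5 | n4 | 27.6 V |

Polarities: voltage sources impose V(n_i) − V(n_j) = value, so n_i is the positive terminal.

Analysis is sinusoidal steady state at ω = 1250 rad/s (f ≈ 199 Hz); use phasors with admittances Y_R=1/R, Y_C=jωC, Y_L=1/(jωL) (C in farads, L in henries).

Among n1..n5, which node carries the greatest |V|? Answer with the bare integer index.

Apply KCL at each of the 5 non-ground nodes and solve the resulting linear system.
Node n1: branches {R1, C2, V1} → V_1 = 33.94-0.0002214j
Node n2: branches {R1, R5, R7} → V_2 = 26.21-0.0001725j
Node n3: branches {R2, C1} → V_3 = 0.01606-0.4946j
Node n4: branches {R3, R4, V2} → V_4 = -12.36-0.0002214j
Node n5: branches {R2, R6, R7, C2, V1, V2} → V_5 = 15.24-0.0002214j
Source currents: i(V1)=-0.3942-0.2828j, i(V2)=-5.371-9.620e-05j

1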